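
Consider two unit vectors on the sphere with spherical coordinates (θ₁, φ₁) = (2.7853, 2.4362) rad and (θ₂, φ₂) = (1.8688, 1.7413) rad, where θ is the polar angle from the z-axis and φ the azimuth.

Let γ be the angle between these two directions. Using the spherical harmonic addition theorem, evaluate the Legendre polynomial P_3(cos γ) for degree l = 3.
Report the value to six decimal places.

Expand P_3 via completeness: Σ_{m} conj(Y_{3,m}) at Ω₁ times Y_{3,m} at Ω₂ —
  m=-3: Y*=+0.009185+0.015137i  Y=+0.178397+0.317804i  product -0.003172+0.005619i
  m=-2: Y*=-0.018566+0.115040i  Y=+0.258410-0.091702i  product +0.005752+0.031430i
  m=-1: Y*=-0.291090+0.247878i  Y=+0.029825+0.173223i  product -0.051620-0.043031i
  m=+0: Y*=-0.486727-0.000000i  Y=+0.281479+0.000000i  product -0.137003-0.000000i
  m=+1: Y*=+0.291090+0.247878i  Y=-0.029825+0.173223i  product -0.051620+0.043031i
  m=+2: Y*=-0.018566-0.115040i  Y=+0.258410+0.091702i  product +0.005752-0.031430i
  m=+3: Y*=-0.009185+0.015137i  Y=-0.178397+0.317804i  product -0.003172-0.005619i
Total Σ_m = -0.235084+0.000000i. Multiply by 1.795196: -0.422021+0.000000i. P_3(cos γ) = -0.422021

-0.422021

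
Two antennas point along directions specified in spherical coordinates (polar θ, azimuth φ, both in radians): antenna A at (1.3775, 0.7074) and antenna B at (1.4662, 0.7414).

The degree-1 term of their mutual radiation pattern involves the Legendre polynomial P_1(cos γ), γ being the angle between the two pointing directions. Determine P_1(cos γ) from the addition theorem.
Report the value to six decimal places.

Addition theorem: P_1(cos γ) = (4π/3) Σ_m Y*_{lm}(Ω₁) Y_{lm}(Ω₂), m = −1…1:
  m=-1: Y*=0.25770 + 0.22034j  Y=0.25342 - 0.23204j  product 0.11644 - 0.00396j
  m=+0: Y*=0.09386 + 0.00000j  Y=0.05101 + 0.00000j  product 0.00479 + 0.00000j
  m=+1: Y*=-0.25770 + 0.22034j  Y=-0.25342 - 0.23204j  product 0.11644 + 0.00396j
Accumulated sum 0.23766 + 0.00000j; after 4π/(2l+1) scaling, 0.99550 + 0.00000j ⇒ P_1 = 0.995505

0.995505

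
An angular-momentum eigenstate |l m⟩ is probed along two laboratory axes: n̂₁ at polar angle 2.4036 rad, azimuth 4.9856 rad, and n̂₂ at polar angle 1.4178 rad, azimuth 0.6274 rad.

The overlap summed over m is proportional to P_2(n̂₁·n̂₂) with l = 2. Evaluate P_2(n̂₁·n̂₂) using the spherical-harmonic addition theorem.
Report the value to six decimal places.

Summing Y*_{l m}(θ₁,φ₁)·Y_{l m}(θ₂,φ₂) over m ∈ [−2, 2]; prefactor 4π/(2·2+1) = 2.513274:
  term(m=-2) = -0.05010 + 0.04292j   from Y*(Ω₁)=-0.14939 - 0.09086j, Y(Ω₂)=0.11725 - 0.35862j
  term(m=-1) = 0.01552 + 0.04197j   from Y*(Ω₁)=-0.10376 + 0.37028j, Y(Ω₂)=0.09420 - 0.06831j
  term(m=+0) = -0.05941 + 0.00000j   from Y*(Ω₁)=0.20248 + 0.00000j, Y(Ω₂)=-0.29342 + 0.00000j
  term(m=+1) = 0.01552 - 0.04197j   from Y*(Ω₁)=0.10376 + 0.37028j, Y(Ω₂)=-0.09420 - 0.06831j
  term(m=+2) = -0.05010 - 0.04292j   from Y*(Ω₁)=-0.14939 + 0.09086j, Y(Ω₂)=0.11725 + 0.35862j
Accumulated sum -0.12857 - 0.00000j; after 4π/(2l+1) scaling, -0.32314 - 0.00000j ⇒ P_2 = -0.323144

-0.323144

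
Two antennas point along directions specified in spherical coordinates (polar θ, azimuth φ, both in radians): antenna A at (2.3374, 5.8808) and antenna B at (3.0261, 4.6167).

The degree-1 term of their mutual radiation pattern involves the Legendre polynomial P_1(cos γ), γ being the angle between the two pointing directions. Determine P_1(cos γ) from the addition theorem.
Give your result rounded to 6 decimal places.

Expand P_1 via completeness: Σ_{m} conj(Y_{1,m}) at Ω₁ times Y_{1,m} at Ω₂ —
  m=-1: Y*=+0.228974-0.097453i  Y=-0.003804+0.039631i  product +0.002991+0.009445i
  m=+0: Y*=-0.338940-0.000000i  Y=-0.485348+0.000000i  product +0.164504+0.000000i
  m=+1: Y*=-0.228974-0.097453i  Y=+0.003804+0.039631i  product +0.002991-0.009445i
Σ over m = +0.170486+0.000000i; ×(4π/3) → +0.714131+0.000000i. Real part: 0.714131

0.714131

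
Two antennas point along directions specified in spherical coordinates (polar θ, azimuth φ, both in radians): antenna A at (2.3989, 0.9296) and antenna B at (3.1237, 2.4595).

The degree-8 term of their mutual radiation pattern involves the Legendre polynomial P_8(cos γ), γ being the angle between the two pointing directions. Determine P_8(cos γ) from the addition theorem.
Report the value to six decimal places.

Addition theorem: P_8(cos γ) = (4π/17) Σ_m Y*_{lm}(Ω₁) Y_{lm}(Ω₂), m = −8…8:
  [-8]  conj(Y_{8,-8})(Ω₁) = (0.009137, 0.020616) ; Y_{8,-8}(Ω₂) = (0.000000, -0.000000) ; Δ = (0.000000, 0.000000)
  [-7]  conj(Y_{8,-7})(Ω₁) = (-0.095799, -0.021827) ; Y_{8,-7}(Ω₂) = (0.000000, -0.000000) ; Δ = (-0.000000, 0.000000)
  [-6]  conj(Y_{8,-6})(Ω₁) = (0.195707, -0.166720) ; Y_{8,-6}(Ω₂) = (-0.000000, -0.000000) ; Δ = (-0.000000, -0.000000)
  [-5]  conj(Y_{8,-5})(Ω₁) = (0.028022, 0.434602) ; Y_{8,-5}(Ω₂) = (-0.000000, -0.000000) ; Δ = (0.000000, -0.000000)
  [-4]  conj(Y_{8,-4})(Ω₁) = (-0.357748, -0.232756) ; Y_{8,-4}(Ω₂) = (-0.000001, 0.000001) ; Δ = (0.000001, 0.000000)
  [-3]  conj(Y_{8,-3})(Ω₁) = (0.070117, -0.025817) ; Y_{8,-3}(Ω₂) = (-0.000037, 0.000071) ; Δ = (-0.000001, 0.000006)
  [-2]  conj(Y_{8,-2})(Ω₁) = (0.098646, -0.332504) ; Y_{8,-2}(Ω₂) = (0.000677, 0.003228) ; Δ = (0.001140, 0.000093)
  [-1]  conj(Y_{8,-1})(Ω₁) = (0.151436, 0.202887) ; Y_{8,-1}(Ω₂) = (0.068343, 0.055503) ; Δ = (-0.000911, 0.022271)
  [+0]  conj(Y_{8,0})(Ω₁) = (0.276977, -0.000000) ; Y_{8,0}(Ω₂) = (1.156414, 0.000000) ; Δ = (0.320300, 0.000000)
  [+1]  conj(Y_{8,1})(Ω₁) = (-0.151436, 0.202887) ; Y_{8,1}(Ω₂) = (-0.068343, 0.055503) ; Δ = (-0.000911, -0.022271)
  [+2]  conj(Y_{8,2})(Ω₁) = (0.098646, 0.332504) ; Y_{8,2}(Ω₂) = (0.000677, -0.003228) ; Δ = (0.001140, -0.000093)
  [+3]  conj(Y_{8,3})(Ω₁) = (-0.070117, -0.025817) ; Y_{8,3}(Ω₂) = (0.000037, 0.000071) ; Δ = (-0.000001, -0.000006)
  [+4]  conj(Y_{8,4})(Ω₁) = (-0.357748, 0.232756) ; Y_{8,4}(Ω₂) = (-0.000001, -0.000001) ; Δ = (0.000001, -0.000000)
  [+5]  conj(Y_{8,5})(Ω₁) = (-0.028022, 0.434602) ; Y_{8,5}(Ω₂) = (0.000000, -0.000000) ; Δ = (0.000000, 0.000000)
  [+6]  conj(Y_{8,6})(Ω₁) = (0.195707, 0.166720) ; Y_{8,6}(Ω₂) = (-0.000000, 0.000000) ; Δ = (-0.000000, 0.000000)
  [+7]  conj(Y_{8,7})(Ω₁) = (0.095799, -0.021827) ; Y_{8,7}(Ω₂) = (-0.000000, -0.000000) ; Δ = (-0.000000, -0.000000)
  [+8]  conj(Y_{8,8})(Ω₁) = (0.009137, -0.020616) ; Y_{8,8}(Ω₂) = (0.000000, 0.000000) ; Δ = (0.000000, -0.000000)
Total Σ_m = (0.320757, 0.000000). Multiply by 0.739198: (0.237103, 0.000000). P_8(cos γ) = 0.237103

0.237103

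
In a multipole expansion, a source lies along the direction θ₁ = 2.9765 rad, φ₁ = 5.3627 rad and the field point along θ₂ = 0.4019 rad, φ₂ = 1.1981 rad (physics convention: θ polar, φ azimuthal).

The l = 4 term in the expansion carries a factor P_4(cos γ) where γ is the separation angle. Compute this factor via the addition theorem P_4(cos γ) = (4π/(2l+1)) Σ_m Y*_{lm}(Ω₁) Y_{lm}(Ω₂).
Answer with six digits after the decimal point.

Term-by-term m-sum for l=4 (normalisation 4π/9 = 1.396263):
  m=-4: (-0.000277, 0.000166) × (0.000828, 0.010328) = (-0.000002, -0.000003)  (running Σ = (-0.000002, -0.000003))
  m=-3: (0.005089, 0.002033) × (-0.062002, 0.030158) = (-0.000377, 0.000027)  (running Σ = (-0.000379, 0.000025))
  m=-2: (-0.014013, -0.050598) × (-0.185390, -0.171120) = (-0.006060, 0.011778)  (running Σ = (-0.006439, 0.011803))
  m=-1: (-0.176949, 0.232615) × (0.181637, -0.464582) = (0.075928, 0.124459)  (running Σ = (0.069489, 0.136261))
  m=0: (0.734699, -0.000000) × (0.285511, 0.000000) = (0.209765, 0.000000)  (running Σ = (0.279253, 0.136261))
  m=1: (0.176949, 0.232615) × (-0.181637, -0.464582) = (0.075928, -0.124459)  (running Σ = (0.355182, 0.011803))
  m=2: (-0.014013, 0.050598) × (-0.185390, 0.171120) = (-0.006060, -0.011778)  (running Σ = (0.349121, 0.000025))
  m=3: (-0.005089, 0.002033) × (0.062002, 0.030158) = (-0.000377, -0.000027)  (running Σ = (0.348744, -0.000003))
  m=4: (-0.000277, -0.000166) × (0.000828, -0.010328) = (-0.000002, 0.000003)  (running Σ = (0.348742, 0.000000))
Total Σ_m = (0.348742, 0.000000). Multiply by 1.396263: (0.486936, 0.000000). P_4(cos γ) = 0.486936

0.486936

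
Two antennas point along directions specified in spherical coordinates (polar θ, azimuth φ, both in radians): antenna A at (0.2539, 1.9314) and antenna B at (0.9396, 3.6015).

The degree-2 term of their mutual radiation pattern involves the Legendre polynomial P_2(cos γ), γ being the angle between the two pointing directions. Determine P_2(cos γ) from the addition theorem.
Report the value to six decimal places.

-0.044453

Summing Y*_{l m}(θ₁,φ₁)·Y_{l m}(θ₂,φ₂) over m ∈ [−2, 2]; prefactor 4π/(2·2+1) = 2.513274:
  m=-2: Y*=-0.018303-0.016092i  Y=+0.152559-0.200274i  product -0.006015+0.001211i
  m=-1: Y*=-0.066273+0.175748i  Y=-0.329807+0.163364i  product -0.006854-0.068789i
  m=+0: Y*=+0.571087-0.000000i  Y=+0.014096+0.000000i  product +0.008050+0.000000i
  m=+1: Y*=+0.066273+0.175748i  Y=+0.329807+0.163364i  product -0.006854+0.068789i
  m=+2: Y*=-0.018303+0.016092i  Y=+0.152559+0.200274i  product -0.006015-0.001211i
Σ over m = -0.017687+0.000000i; ×(4π/5) → -0.044453+0.000000i. Real part: -0.044453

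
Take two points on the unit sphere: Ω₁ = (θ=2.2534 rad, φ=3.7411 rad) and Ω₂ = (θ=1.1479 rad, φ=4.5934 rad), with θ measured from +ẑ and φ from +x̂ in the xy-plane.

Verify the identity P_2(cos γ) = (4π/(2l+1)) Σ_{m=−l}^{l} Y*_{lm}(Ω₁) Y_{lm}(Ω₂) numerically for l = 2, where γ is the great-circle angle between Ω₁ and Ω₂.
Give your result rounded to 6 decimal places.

-0.435804

Addition theorem: P_2(cos γ) = (4π/5) Σ_m Y*_{lm}(Ω₁) Y_{lm}(Ω₂), m = −2…2:
  m=-2: Y*=+0.084485+0.216676i  Y=-0.312161-0.075722i  product -0.009966-0.074035i
  m=-1: Y*=+0.312197+0.213360i  Y=-0.034322+0.287081i  product -0.071967+0.082303i
  m=+0: Y*=+0.061118-0.000000i  Y=-0.156027+0.000000i  product -0.009536+0.000000i
  m=+1: Y*=-0.312197+0.213360i  Y=+0.034322+0.287081i  product -0.071967-0.082303i
  m=+2: Y*=+0.084485-0.216676i  Y=-0.312161+0.075722i  product -0.009966+0.074035i
Accumulated sum -0.173401+0.000000i; after 4π/(2l+1) scaling, -0.435804+0.000000i ⇒ P_2 = -0.435804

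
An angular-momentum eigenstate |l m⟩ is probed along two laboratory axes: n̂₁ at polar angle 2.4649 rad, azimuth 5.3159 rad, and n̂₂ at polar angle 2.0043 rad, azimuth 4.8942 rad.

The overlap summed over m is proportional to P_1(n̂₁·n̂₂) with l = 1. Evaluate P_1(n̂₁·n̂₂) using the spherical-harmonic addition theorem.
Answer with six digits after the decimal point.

0.846000

Summing Y*_{l m}(θ₁,φ₁)·Y_{l m}(θ₂,φ₂) over m ∈ [−1, 1]; prefactor 4π/(2·1+1) = 4.188790:
  [-1]  conj(Y_{1,-1})(Ω₁) = (0.122789, -0.178135) ; Y_{1,-1}(Ω₂) = (0.056691, 0.308368) ; Δ = (0.061892, 0.027766)
  [+0]  conj(Y_{1,0})(Ω₁) = (-0.380938, -0.000000) ; Y_{1,0}(Ω₂) = (-0.205239, 0.000000) ; Δ = (0.078183, 0.000000)
  [+1]  conj(Y_{1,1})(Ω₁) = (-0.122789, -0.178135) ; Y_{1,1}(Ω₂) = (-0.056691, 0.308368) ; Δ = (0.061892, -0.027766)
Accumulated sum (0.201968, 0.000000); after 4π/(2l+1) scaling, (0.846000, 0.000000) ⇒ P_1 = 0.846000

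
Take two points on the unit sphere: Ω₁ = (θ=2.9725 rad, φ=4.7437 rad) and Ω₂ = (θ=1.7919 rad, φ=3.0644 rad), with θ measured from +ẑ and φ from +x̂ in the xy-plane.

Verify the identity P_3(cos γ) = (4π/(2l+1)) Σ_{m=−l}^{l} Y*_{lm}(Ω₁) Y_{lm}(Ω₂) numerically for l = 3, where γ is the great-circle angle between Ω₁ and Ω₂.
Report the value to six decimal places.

Summing Y*_{l m}(θ₁,φ₁)·Y_{l m}(θ₂,φ₂) over m ∈ [−3, 3]; prefactor 4π/(2·3+1) = 1.795196:
  term(m=-3) = (0.000246, -0.000730)   from Y*(Ω₁)=(-0.000187, 0.001980), Y(Ω₂)=(-0.377145, -0.088934)
  term(m=-2) = (-0.005944, -0.001311)   from Y*(Ω₁)=(0.028475, 0.001785), Y(Ω₂)=(-0.210811, -0.032807)
  term(m=-1) = (0.005442, -0.049960)   from Y*(Ω₁)=(0.006569, -0.209745), Y(Ω₂)=(0.238774, 0.018468)
  term(m=+0) = (-0.154388, -0.000000)   from Y*(Ω₁)=(-0.683618, -0.000000), Y(Ω₂)=(0.225839, 0.000000)
  term(m=+1) = (0.005442, 0.049960)   from Y*(Ω₁)=(-0.006569, -0.209745), Y(Ω₂)=(-0.238774, 0.018468)
  term(m=+2) = (-0.005944, 0.001311)   from Y*(Ω₁)=(0.028475, -0.001785), Y(Ω₂)=(-0.210811, 0.032807)
  term(m=+3) = (0.000246, 0.000730)   from Y*(Ω₁)=(0.000187, 0.001980), Y(Ω₂)=(0.377145, -0.088934)
Accumulated sum (-0.154899, 0.000000); after 4π/(2l+1) scaling, (-0.278074, 0.000000) ⇒ P_3 = -0.278074

-0.278074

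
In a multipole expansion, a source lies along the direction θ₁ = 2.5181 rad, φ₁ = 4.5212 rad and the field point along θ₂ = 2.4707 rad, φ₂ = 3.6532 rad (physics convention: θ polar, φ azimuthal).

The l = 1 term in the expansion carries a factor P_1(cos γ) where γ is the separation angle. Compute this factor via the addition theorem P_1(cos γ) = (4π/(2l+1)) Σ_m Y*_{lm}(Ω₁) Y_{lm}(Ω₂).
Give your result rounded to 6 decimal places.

0.870508

Term-by-term m-sum for l=1 (normalisation 4π/3 = 4.188790):
  m=-1: Y*=-0.038333-0.198049i  Y=-0.187287+0.105156i  product +0.028005+0.033061i
  m=+0: Y*=-0.396669-0.000000i  Y=-0.382706+0.000000i  product +0.151808+0.000000i
  m=+1: Y*=+0.038333-0.198049i  Y=+0.187287+0.105156i  product +0.028005-0.033061i
Accumulated sum +0.207819+0.000000i; after 4π/(2l+1) scaling, +0.870508+0.000000i ⇒ P_1 = 0.870508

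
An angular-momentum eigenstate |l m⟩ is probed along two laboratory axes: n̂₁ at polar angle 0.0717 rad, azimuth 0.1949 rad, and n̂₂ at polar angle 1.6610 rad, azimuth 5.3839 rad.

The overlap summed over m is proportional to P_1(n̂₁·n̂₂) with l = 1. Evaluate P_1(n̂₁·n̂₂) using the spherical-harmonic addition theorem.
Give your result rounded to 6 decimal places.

Term-by-term m-sum for l=1 (normalisation 4π/3 = 4.188790):
  [-1]  conj(Y_{1,-1})(Ω₁) = (0.024282, 0.004793) ; Y_{1,-1}(Ω₂) = (0.214082, 0.269382) ; Δ = (0.003907, 0.007567)
  [+0]  conj(Y_{1,0})(Ω₁) = (0.487347, -0.000000) ; Y_{1,0}(Ω₂) = (-0.044014, 0.000000) ; Δ = (-0.021450, 0.000000)
  [+1]  conj(Y_{1,1})(Ω₁) = (-0.024282, 0.004793) ; Y_{1,1}(Ω₂) = (-0.214082, 0.269382) ; Δ = (0.003907, -0.007567)
Σ over m = (-0.013636, 0.000000); ×(4π/3) → (-0.057118, 0.000000). Real part: -0.057118

-0.057118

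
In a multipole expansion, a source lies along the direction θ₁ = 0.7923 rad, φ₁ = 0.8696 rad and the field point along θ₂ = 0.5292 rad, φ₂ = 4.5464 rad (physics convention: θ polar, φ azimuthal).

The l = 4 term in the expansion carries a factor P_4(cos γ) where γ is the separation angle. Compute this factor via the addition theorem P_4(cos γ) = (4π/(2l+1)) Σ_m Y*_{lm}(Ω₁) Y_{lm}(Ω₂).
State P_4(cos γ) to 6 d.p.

Expand P_4 via completeness: Σ_{m} conj(Y_{4,m}) at Ω₁ times Y_{4,m} at Ω₂ —
  m=-4: Y*=-0.10732 - 0.03758j  Y=0.02264 + 0.01771j  product -0.00176 - 0.00275j
  m=-3: Y*=-0.27324 + 0.16112j  Y=0.06640 - 0.12214j  product 0.00154 + 0.04407j
  m=-2: Y*=-0.06968 + 0.40985j  Y=-0.33982 - 0.11715j  product 0.07169 - 0.13111j
  m=-1: Y*=0.06892 + 0.08163j  Y=-0.07548 + 0.45057j  product -0.04198 + 0.02489j
  m=+0: Y*=-0.34728 + 0.00000j  Y=0.00834 + 0.00000j  product -0.00290 + 0.00000j
  m=+1: Y*=-0.06892 + 0.08163j  Y=0.07548 + 0.45057j  product -0.04198 - 0.02489j
  m=+2: Y*=-0.06968 - 0.40985j  Y=-0.33982 + 0.11715j  product 0.07169 + 0.13111j
  m=+3: Y*=0.27324 + 0.16112j  Y=-0.06640 - 0.12214j  product 0.00154 - 0.04407j
  m=+4: Y*=-0.10732 + 0.03758j  Y=0.02264 - 0.01771j  product -0.00176 + 0.00275j
Accumulated sum 0.05607 + 0.00000j; after 4π/(2l+1) scaling, 0.07829 + 0.00000j ⇒ P_4 = 0.078285

0.078285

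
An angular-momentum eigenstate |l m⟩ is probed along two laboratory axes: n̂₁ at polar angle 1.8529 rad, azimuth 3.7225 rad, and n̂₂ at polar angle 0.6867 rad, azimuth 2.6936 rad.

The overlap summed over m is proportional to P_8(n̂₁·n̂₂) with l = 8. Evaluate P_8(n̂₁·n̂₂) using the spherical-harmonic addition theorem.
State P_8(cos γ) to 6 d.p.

Term-by-term m-sum for l=8 (normalisation 4π/17 = 0.739198):
  term(m=-8) = -0.00185 + 0.00467j   from Y*(Ω₁)=-0.02430 - 0.37250j, Y(Ω₂)=-0.01216 - 0.00576j
  term(m=-7) = -0.01723 - 0.02259j   from Y*(Ω₁)=-0.26054 - 0.34555j, Y(Ω₂)=0.06564 - 0.00037j
  term(m=-6) = 0.00929 - 0.00102j   from Y*(Ω₁)=-0.04518 - 0.01618j, Y(Ω₂)=-0.17513 + 0.08538j
  term(m=-5) = 0.05476 - 0.11874j   from Y*(Ω₁)=0.33049 - 0.07985j, Y(Ω₂)=0.23857 - 0.30164j
  term(m=-4) = 0.04804 + 0.07070j   from Y*(Ω₁)=0.12292 - 0.13120j, Y(Ω₂)=-0.10430 + 0.46386j
  term(m=-3) = 0.06320 - 0.00347j   from Y*(Ω₁)=-0.04494 + 0.25883j, Y(Ω₂)=-0.05418 - 0.23477j
  term(m=-2) = 0.02517 - 0.04753j   from Y*(Ω₁)=0.09053 + 0.20888j, Y(Ω₂)=-0.14760 - 0.18447j
  term(m=-1) = -0.04286 - 0.07119j   from Y*(Ω₁)=-0.18687 - 0.12268j, Y(Ω₂)=0.33505 + 0.16102j
  term(m=+0) = -0.03022 + 0.00000j   from Y*(Ω₁)=-0.23974 + 0.00000j, Y(Ω₂)=0.12607 + 0.00000j
  term(m=+1) = -0.04286 + 0.07119j   from Y*(Ω₁)=0.18687 - 0.12268j, Y(Ω₂)=-0.33505 + 0.16102j
  term(m=+2) = 0.02517 + 0.04753j   from Y*(Ω₁)=0.09053 - 0.20888j, Y(Ω₂)=-0.14760 + 0.18447j
  term(m=+3) = 0.06320 + 0.00347j   from Y*(Ω₁)=0.04494 + 0.25883j, Y(Ω₂)=0.05418 - 0.23477j
  term(m=+4) = 0.04804 - 0.07070j   from Y*(Ω₁)=0.12292 + 0.13120j, Y(Ω₂)=-0.10430 - 0.46386j
  term(m=+5) = 0.05476 + 0.11874j   from Y*(Ω₁)=-0.33049 - 0.07985j, Y(Ω₂)=-0.23857 - 0.30164j
  term(m=+6) = 0.00929 + 0.00102j   from Y*(Ω₁)=-0.04518 + 0.01618j, Y(Ω₂)=-0.17513 - 0.08538j
  term(m=+7) = -0.01723 + 0.02259j   from Y*(Ω₁)=0.26054 - 0.34555j, Y(Ω₂)=-0.06564 - 0.00037j
  term(m=+8) = -0.00185 - 0.00467j   from Y*(Ω₁)=-0.02430 + 0.37250j, Y(Ω₂)=-0.01216 + 0.00576j
Accumulated sum 0.24683 - 0.00000j; after 4π/(2l+1) scaling, 0.18245 - 0.00000j ⇒ P_8 = 0.182453

0.182453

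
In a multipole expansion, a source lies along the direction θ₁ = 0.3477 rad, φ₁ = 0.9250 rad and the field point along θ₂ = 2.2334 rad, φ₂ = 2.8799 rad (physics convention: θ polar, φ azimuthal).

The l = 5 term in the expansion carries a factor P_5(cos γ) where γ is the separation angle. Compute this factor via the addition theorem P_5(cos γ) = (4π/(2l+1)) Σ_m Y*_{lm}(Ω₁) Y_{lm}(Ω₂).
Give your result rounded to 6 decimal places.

0.329501

Term-by-term m-sum for l=5 (normalisation 4π/11 = 1.142397):
  term(m=-5) = (-0.000283, 0.000103)   from Y*(Ω₁)=(-0.000186, -0.002124), Y(Ω₂)=(-0.036662, -0.136533)
  term(m=-4) = (-0.000223, 0.006484)   from Y*(Ω₁)=(-0.015775, -0.009855), Y(Ω₂)=(-0.174542, -0.302018)
  term(m=-3) = (0.035472, 0.015776)   from Y*(Ω₁)=(-0.088859, 0.034117), Y(Ω₂)=(-0.288496, -0.288312)
  term(m=-2) = (0.019267, -0.018616)   from Y*(Ω₁)=(-0.084206, 0.293716), Y(Ω₂)=(-0.075946, -0.043826)
  term(m=-1) = (0.067065, 0.165930)   from Y*(Ω₁)=(0.330513, 0.438583), Y(Ω₂)=(0.314795, 0.084313)
  term(m=+0) = (0.045832, 0.000000)   from Y*(Ω₁)=(0.258116, -0.000000), Y(Ω₂)=(0.177563, 0.000000)
  term(m=+1) = (0.067065, -0.165930)   from Y*(Ω₁)=(-0.330513, 0.438583), Y(Ω₂)=(-0.314795, 0.084313)
  term(m=+2) = (0.019267, 0.018616)   from Y*(Ω₁)=(-0.084206, -0.293716), Y(Ω₂)=(-0.075946, 0.043826)
  term(m=+3) = (0.035472, -0.015776)   from Y*(Ω₁)=(0.088859, 0.034117), Y(Ω₂)=(0.288496, -0.288312)
  term(m=+4) = (-0.000223, -0.006484)   from Y*(Ω₁)=(-0.015775, 0.009855), Y(Ω₂)=(-0.174542, 0.302018)
  term(m=+5) = (-0.000283, -0.000103)   from Y*(Ω₁)=(0.000186, -0.002124), Y(Ω₂)=(0.036662, -0.136533)
Σ over m = (0.288429, 0.000000); ×(4π/11) → (0.329501, 0.000000). Real part: 0.329501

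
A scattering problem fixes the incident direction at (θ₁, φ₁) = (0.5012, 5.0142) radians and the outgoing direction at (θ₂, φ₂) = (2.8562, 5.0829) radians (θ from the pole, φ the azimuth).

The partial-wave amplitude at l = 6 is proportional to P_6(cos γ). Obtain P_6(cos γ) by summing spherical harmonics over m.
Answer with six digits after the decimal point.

Summing Y*_{l m}(θ₁,φ₁)·Y_{l m}(θ₂,φ₂) over m ∈ [−6, 6]; prefactor 4π/(2·6+1) = 0.966644:
  m=-6: Y*=(0.001413, -0.005773)  Y=(0.000146, 0.000191)  product (0.000001, -0.000001)
  m=-5: Y*=(0.037511, -0.002319)  Y=(-0.002728, 0.000790)  product (-0.000101, 0.000036)
  m=-4: Y*=(0.050446, 0.132590)  Y=(0.001813, -0.020380)  product (0.002794, -0.000788)
  m=-3: Y*=(-0.272212, 0.213614)  Y=(0.089119, 0.044072)  product (-0.033674, 0.007040)
  m=-2: Y*=(-0.413356, -0.284996)  Y=(-0.236221, 0.216134)  product (0.159241, -0.022018)
  m=-1: Y*=(0.074712, -0.239982)  Y=(-0.215755, -0.555423)  product (-0.149411, 0.010281)
  m=+0: Y*=(-0.348402, -0.000000)  Y=(0.314272, 0.000000)  product (-0.109493, -0.000000)
  m=+1: Y*=(-0.074712, -0.239982)  Y=(0.215755, -0.555423)  product (-0.149411, -0.010281)
  m=+2: Y*=(-0.413356, 0.284996)  Y=(-0.236221, -0.216134)  product (0.159241, 0.022018)
  m=+3: Y*=(0.272212, 0.213614)  Y=(-0.089119, 0.044072)  product (-0.033674, -0.007040)
  m=+4: Y*=(0.050446, -0.132590)  Y=(0.001813, 0.020380)  product (0.002794, 0.000788)
  m=+5: Y*=(-0.037511, -0.002319)  Y=(0.002728, 0.000790)  product (-0.000101, -0.000036)
  m=+6: Y*=(0.001413, 0.005773)  Y=(0.000146, -0.000191)  product (0.000001, 0.000001)
Total Σ_m = (-0.151791, 0.000000). Multiply by 0.966644: (-0.146728, 0.000000). P_6(cos γ) = -0.146728

-0.146728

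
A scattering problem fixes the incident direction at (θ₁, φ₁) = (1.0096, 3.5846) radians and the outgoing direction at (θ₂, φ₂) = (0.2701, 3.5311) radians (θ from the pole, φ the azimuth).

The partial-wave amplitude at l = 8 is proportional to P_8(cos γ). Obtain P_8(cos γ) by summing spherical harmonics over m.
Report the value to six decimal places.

Expand P_8 via completeness: Σ_{m} conj(Y_{8,m}) at Ω₁ times Y_{8,m} at Ω₂ —
  m=-8: Y*=-0.12517 - 0.05329j  Y=-0.00001 - 0.00000j  product 0.00000 + 0.00000j
  m=-7: Y*=0.34179 - 0.01386j  Y=0.00018 + 0.00008j  product 0.00006 + 0.00002j
  m=-6: Y*=-0.39866 + 0.20935j  Y=-0.00122 - 0.00127j  product 0.00075 + 0.00025j
  m=-5: Y*=0.14115 - 0.18791j  Y=0.00426 + 0.01077j  product 0.00263 + 0.00072j
  m=-4: Y*=0.03994 - 0.19578j  Y=0.00072 - 0.05646j  product -0.01102 - 0.00240j
  m=-3: Y*=0.08344 + 0.33837j  Y=-0.07823 + 0.18387j  product -0.06875 - 0.01113j
  m=-2: Y*=0.01816 + 0.02224j  Y=0.34101 - 0.33668j  product 0.01368 + 0.00147j
  m=-1: Y*=-0.31353 - 0.14876j  Y=-0.58602 + 0.24055j  product 0.21952 + 0.01176j
  m=+0: Y*=0.02311 + 0.00000j  Y=0.06678 + 0.00000j  product 0.00154 + 0.00000j
  m=+1: Y*=0.31353 - 0.14876j  Y=0.58602 + 0.24055j  product 0.21952 - 0.01176j
  m=+2: Y*=0.01816 - 0.02224j  Y=0.34101 + 0.33668j  product 0.01368 - 0.00147j
  m=+3: Y*=-0.08344 + 0.33837j  Y=0.07823 + 0.18387j  product -0.06875 + 0.01113j
  m=+4: Y*=0.03994 + 0.19578j  Y=0.00072 + 0.05646j  product -0.01102 + 0.00240j
  m=+5: Y*=-0.14115 - 0.18791j  Y=-0.00426 + 0.01077j  product 0.00263 - 0.00072j
  m=+6: Y*=-0.39866 - 0.20935j  Y=-0.00122 + 0.00127j  product 0.00075 - 0.00025j
  m=+7: Y*=-0.34179 - 0.01386j  Y=-0.00018 + 0.00008j  product 0.00006 - 0.00002j
  m=+8: Y*=-0.12517 + 0.05329j  Y=-0.00001 + 0.00000j  product 0.00000 - 0.00000j
Accumulated sum 0.31528 + 0.00000j; after 4π/(2l+1) scaling, 0.23305 + 0.00000j ⇒ P_8 = 0.233054

0.233054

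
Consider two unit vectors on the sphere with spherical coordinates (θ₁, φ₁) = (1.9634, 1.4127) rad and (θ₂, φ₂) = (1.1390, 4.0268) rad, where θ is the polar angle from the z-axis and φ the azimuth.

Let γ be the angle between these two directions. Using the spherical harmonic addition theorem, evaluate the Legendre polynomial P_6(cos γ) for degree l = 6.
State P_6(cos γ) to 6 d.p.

-0.312332

Expand P_6 via completeness: Σ_{m} conj(Y_{6,m}) at Ω₁ times Y_{6,m} at Ω₂ —
  m=-6: -0.17513 + 0.24417j × 0.15283 + 0.22394j = -0.08144 - 0.00190j  (running Σ = -0.08144 - 0.00190j)
  m=-5: -0.30634 - 0.30324j × 0.12224 - 0.41515j = -0.16333 + 0.09011j  (running Σ = -0.24478 + 0.08820j)
  m=-4: 0.12795 - 0.09376j × -0.20724 + 0.08743j = -0.01832 + 0.03062j  (running Σ = -0.26310 + 0.11882j)
  m=-3: -0.12476 - 0.24302j × -0.19384 - 0.10239j = -0.00070 + 0.05988j  (running Σ = -0.26380 + 0.17870j)
  m=-2: 0.24514 - 0.08020j × 0.06075 + 0.30026j = 0.03897 + 0.06874j  (running Σ = -0.22482 + 0.24744j)
  m=-1: -0.03017 - 0.18921j × -0.07514 + 0.09187j = 0.01965 + 0.01145j  (running Σ = -0.20517 + 0.25888j)
  m=0: 0.27620 + 0.00000j × 0.31584 + 0.00000j = 0.08724 + 0.00000j  (running Σ = -0.11794 + 0.25888j)
  m=1: 0.03017 - 0.18921j × 0.07514 + 0.09187j = 0.01965 - 0.01145j  (running Σ = -0.09829 + 0.24744j)
  m=2: 0.24514 + 0.08020j × 0.06075 - 0.30026j = 0.03897 - 0.06874j  (running Σ = -0.05931 + 0.17870j)
  m=3: 0.12476 - 0.24302j × 0.19384 - 0.10239j = -0.00070 - 0.05988j  (running Σ = -0.06001 + 0.11882j)
  m=4: 0.12795 + 0.09376j × -0.20724 - 0.08743j = -0.01832 - 0.03062j  (running Σ = -0.07833 + 0.08820j)
  m=5: 0.30634 - 0.30324j × -0.12224 - 0.41515j = -0.16333 - 0.09011j  (running Σ = -0.24167 - 0.00190j)
  m=6: -0.17513 - 0.24417j × 0.15283 - 0.22394j = -0.08144 + 0.00190j  (running Σ = -0.32311 + 0.00000j)
Accumulated sum -0.32311 + 0.00000j; after 4π/(2l+1) scaling, -0.31233 + 0.00000j ⇒ P_6 = -0.312332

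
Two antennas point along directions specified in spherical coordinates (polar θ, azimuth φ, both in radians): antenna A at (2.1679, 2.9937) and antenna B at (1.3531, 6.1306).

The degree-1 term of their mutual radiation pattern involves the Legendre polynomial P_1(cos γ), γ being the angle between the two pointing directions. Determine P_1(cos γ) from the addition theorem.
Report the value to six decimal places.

Addition theorem: P_1(cos γ) = (4π/3) Σ_m Y*_{lm}(Ω₁) Y_{lm}(Ω₂), m = −1…1:
  m=-1: Y*=-0.282594+0.042101i  Y=+0.333420+0.051274i  product -0.096381-0.000452i
  m=+0: Y*=-0.274717-0.000000i  Y=+0.105529+0.000000i  product -0.028991-0.000000i
  m=+1: Y*=+0.282594+0.042101i  Y=-0.333420+0.051274i  product -0.096381+0.000452i
Accumulated sum -0.221753+0.000000i; after 4π/(2l+1) scaling, -0.928875+0.000000i ⇒ P_1 = -0.928875

-0.928875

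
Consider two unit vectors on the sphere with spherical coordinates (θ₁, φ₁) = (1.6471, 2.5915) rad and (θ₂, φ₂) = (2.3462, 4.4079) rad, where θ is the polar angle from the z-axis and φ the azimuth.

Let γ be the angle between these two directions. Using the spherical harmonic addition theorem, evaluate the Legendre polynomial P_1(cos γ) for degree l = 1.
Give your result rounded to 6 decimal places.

Expand P_1 via completeness: Σ_{m} conj(Y_{1,m}) at Ω₁ times Y_{1,m} at Ω₂ —
  m=-1: Y*=(-0.293669, 0.180087)  Y=(-0.073971, 0.235381)  product (-0.020666, -0.082445)
  m=+0: Y*=(-0.037246, -0.000000)  Y=(-0.342024, 0.000000)  product (0.012739, 0.000000)
  m=+1: Y*=(0.293669, 0.180087)  Y=(0.073971, 0.235381)  product (-0.020666, 0.082445)
Σ over m = (-0.028593, 0.000000); ×(4π/3) → (-0.119771, 0.000000). Real part: -0.119771

-0.119771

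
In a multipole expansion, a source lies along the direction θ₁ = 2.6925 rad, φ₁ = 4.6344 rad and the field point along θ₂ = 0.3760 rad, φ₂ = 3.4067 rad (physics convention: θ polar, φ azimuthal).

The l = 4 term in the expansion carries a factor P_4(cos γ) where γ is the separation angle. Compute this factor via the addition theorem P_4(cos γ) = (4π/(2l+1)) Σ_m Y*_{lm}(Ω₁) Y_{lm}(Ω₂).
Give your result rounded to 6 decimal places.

-0.276361

Summing Y*_{l m}(θ₁,φ₁)·Y_{l m}(θ₂,φ₂) over m ∈ [−4, 4]; prefactor 4π/(2·4+1) = 1.396263:
  term(m=-4) = +0.000025-0.000124i   from Y*(Ω₁)=+0.014963-0.004825i, Y(Ω₂)=+0.003930-0.007020i
  term(m=-3) = +0.004558+0.002741i   from Y*(Ω₁)=-0.021391-0.089755i, Y(Ω₂)=-0.040354+0.041163i
  term(m=-2) = -0.052073+0.042646i   from Y*(Ω₁)=-0.291541+0.045846i, Y(Ω₂)=+0.196751-0.115336i
  term(m=-1) = -0.082393-0.230648i   from Y*(Ω₁)=+0.038641+0.494469i, Y(Ω₂)=-0.476568+0.129387i
  term(m=+0) = +0.061838+0.000000i   from Y*(Ω₁)=+0.180262-0.000000i, Y(Ω₂)=+0.343044+0.000000i
  term(m=+1) = -0.082393+0.230648i   from Y*(Ω₁)=-0.038641+0.494469i, Y(Ω₂)=+0.476568+0.129387i
  term(m=+2) = -0.052073-0.042646i   from Y*(Ω₁)=-0.291541-0.045846i, Y(Ω₂)=+0.196751+0.115336i
  term(m=+3) = +0.004558-0.002741i   from Y*(Ω₁)=+0.021391-0.089755i, Y(Ω₂)=+0.040354+0.041163i
  term(m=+4) = +0.000025+0.000124i   from Y*(Ω₁)=+0.014963+0.004825i, Y(Ω₂)=+0.003930+0.007020i
Total Σ_m = -0.197929+0.000000i. Multiply by 1.396263: -0.276361+0.000000i. P_4(cos γ) = -0.276361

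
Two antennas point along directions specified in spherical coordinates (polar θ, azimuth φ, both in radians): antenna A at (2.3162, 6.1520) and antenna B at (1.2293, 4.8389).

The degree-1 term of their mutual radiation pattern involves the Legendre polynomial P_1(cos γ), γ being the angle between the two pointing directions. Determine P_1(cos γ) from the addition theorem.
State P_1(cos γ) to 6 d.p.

Expand P_1 via completeness: Σ_{m} conj(Y_{1,m}) at Ω₁ times Y_{1,m} at Ω₂ —
  m=-1: 0.25169 - 0.03321j × 0.04108 + 0.32294j = 0.02106 + 0.07992j  (running Σ = 0.02106 + 0.07992j)
  m=0: -0.33140 + 0.00000j × 0.16363 + 0.00000j = -0.05423 + 0.00000j  (running Σ = -0.03317 + 0.07992j)
  m=1: -0.25169 - 0.03321j × -0.04108 + 0.32294j = 0.02106 - 0.07992j  (running Σ = -0.01210 + 0.00000j)
Accumulated sum -0.01210 + 0.00000j; after 4π/(2l+1) scaling, -0.05069 + 0.00000j ⇒ P_1 = -0.050694

-0.050694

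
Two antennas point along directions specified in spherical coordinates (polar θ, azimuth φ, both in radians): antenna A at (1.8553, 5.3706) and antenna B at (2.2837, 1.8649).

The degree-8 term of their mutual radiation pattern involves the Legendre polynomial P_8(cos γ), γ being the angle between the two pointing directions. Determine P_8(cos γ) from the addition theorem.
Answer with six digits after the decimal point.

Expand P_8 via completeness: Σ_{m} conj(Y_{8,m}) at Ω₁ times Y_{8,m} at Ω₂ —
  m=-8: Y*=+0.195069-0.315823i  Y=-0.038950-0.039213i  product -0.019982+0.004652i
  m=-7: Y*=-0.431833+0.045471i  Y=-0.168836+0.089607i  product +0.068835-0.046372i
  m=-6: Y*=+0.036963+0.038648i  Y=+0.073587+0.374891i  product -0.011769+0.016701i
  m=-5: Y*=-0.050334+0.334257i  Y=+0.447815+0.045057i  product -0.037601+0.147417i
  m=-4: Y*=+0.161696-0.090181i  Y=+0.075417-0.181210i  product -0.004147-0.036102i
  m=-3: Y*=+0.237951+0.101682i  Y=+0.188213+0.154860i  product +0.029039+0.055987i
  m=-2: Y*=-0.058485-0.224937i  Y=+0.285169-0.190197i  product -0.059460-0.053021i
  m=-1: Y*=+0.133822-0.173066i  Y=+0.027533+0.090901i  product +0.019416+0.007400i
  m=+0: Y*=-0.244244-0.000000i  Y=+0.357338+0.000000i  product -0.087278-0.000000i
  m=+1: Y*=-0.133822-0.173066i  Y=-0.027533+0.090901i  product +0.019416-0.007400i
  m=+2: Y*=-0.058485+0.224937i  Y=+0.285169+0.190197i  product -0.059460+0.053021i
  m=+3: Y*=-0.237951+0.101682i  Y=-0.188213+0.154860i  product +0.029039-0.055987i
  m=+4: Y*=+0.161696+0.090181i  Y=+0.075417+0.181210i  product -0.004147+0.036102i
  m=+5: Y*=+0.050334+0.334257i  Y=-0.447815+0.045057i  product -0.037601-0.147417i
  m=+6: Y*=+0.036963-0.038648i  Y=+0.073587-0.374891i  product -0.011769-0.016701i
  m=+7: Y*=+0.431833+0.045471i  Y=+0.168836+0.089607i  product +0.068835+0.046372i
  m=+8: Y*=+0.195069+0.315823i  Y=-0.038950+0.039213i  product -0.019982-0.004652i
Accumulated sum -0.118617-0.000000i; after 4π/(2l+1) scaling, -0.087681-0.000000i ⇒ P_8 = -0.087681

-0.087681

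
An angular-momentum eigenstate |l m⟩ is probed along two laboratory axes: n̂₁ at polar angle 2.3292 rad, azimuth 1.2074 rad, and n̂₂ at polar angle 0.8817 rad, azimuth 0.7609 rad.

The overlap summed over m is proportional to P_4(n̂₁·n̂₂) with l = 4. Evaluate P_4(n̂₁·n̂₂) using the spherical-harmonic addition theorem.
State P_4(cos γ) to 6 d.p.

Term-by-term m-sum for l=4 (normalisation 4π/9 = 1.396263):
  m=-4: Y*=+0.014372-0.122052i  Y=-0.156287-0.015364i  product -0.004121+0.018854i
  m=-3: Y*=+0.292016+0.152252i  Y=-0.239048-0.277046i  product -0.027625-0.117297i
  m=-2: Y*=-0.304471+0.270723i  Y=+0.017861-0.364251i  product +0.093173+0.115739i
  m=-1: Y*=-0.026122-0.068690i  Y=-0.028576+0.027209i  product +0.002615+0.001252i
  m=+0: Y*=-0.355379-0.000000i  Y=-0.360511+0.000000i  product +0.128118+0.000000i
  m=+1: Y*=+0.026122-0.068690i  Y=+0.028576+0.027209i  product +0.002615-0.001252i
  m=+2: Y*=-0.304471-0.270723i  Y=+0.017861+0.364251i  product +0.093173-0.115739i
  m=+3: Y*=-0.292016+0.152252i  Y=+0.239048-0.277046i  product -0.027625+0.117297i
  m=+4: Y*=+0.014372+0.122052i  Y=-0.156287+0.015364i  product -0.004121-0.018854i
Total Σ_m = +0.256202+0.000000i. Multiply by 1.396263: +0.357726+0.000000i. P_4(cos γ) = 0.357726

0.357726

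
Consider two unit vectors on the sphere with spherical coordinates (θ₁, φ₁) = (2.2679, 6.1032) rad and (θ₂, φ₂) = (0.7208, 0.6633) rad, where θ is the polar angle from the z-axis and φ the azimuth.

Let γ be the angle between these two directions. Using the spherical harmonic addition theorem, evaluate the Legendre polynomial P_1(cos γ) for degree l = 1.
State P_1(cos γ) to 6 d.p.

-0.145814

Expand P_1 via completeness: Σ_{m} conj(Y_{1,m}) at Ω₁ times Y_{1,m} at Ω₂ —
  m=-1: +0.260613-0.047420i × +0.179673-0.140397i = +0.040167-0.045109i  (running Σ = +0.040167-0.045109i)
  m=0: -0.313683-0.000000i × +0.367076+0.000000i = -0.115145-0.000000i  (running Σ = -0.074978-0.045109i)
  m=1: -0.260613-0.047420i × -0.179673-0.140397i = +0.040167+0.045109i  (running Σ = -0.034811+0.000000i)
Total Σ_m = -0.034811+0.000000i. Multiply by 4.188790: -0.145814+0.000000i. P_1(cos γ) = -0.145814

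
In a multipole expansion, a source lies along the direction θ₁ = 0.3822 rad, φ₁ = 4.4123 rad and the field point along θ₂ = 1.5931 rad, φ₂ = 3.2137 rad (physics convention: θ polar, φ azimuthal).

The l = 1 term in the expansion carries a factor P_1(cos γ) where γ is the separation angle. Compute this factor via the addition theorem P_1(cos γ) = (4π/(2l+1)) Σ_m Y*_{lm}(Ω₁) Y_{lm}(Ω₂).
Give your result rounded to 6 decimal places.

Term-by-term m-sum for l=1 (normalisation 4π/3 = 4.188790):
  term(m=-1) = +0.016186+0.041461i   from Y*(Ω₁)=-0.038091-0.123098i, Y(Ω₂)=-0.344511+0.024885i
  term(m=+0) = -0.004940+0.000000i   from Y*(Ω₁)=+0.453348-0.000000i, Y(Ω₂)=-0.010897+0.000000i
  term(m=+1) = +0.016186-0.041461i   from Y*(Ω₁)=+0.038091-0.123098i, Y(Ω₂)=+0.344511+0.024885i
Σ over m = +0.027432+0.000000i; ×(4π/3) → +0.114906+0.000000i. Real part: 0.114906

0.114906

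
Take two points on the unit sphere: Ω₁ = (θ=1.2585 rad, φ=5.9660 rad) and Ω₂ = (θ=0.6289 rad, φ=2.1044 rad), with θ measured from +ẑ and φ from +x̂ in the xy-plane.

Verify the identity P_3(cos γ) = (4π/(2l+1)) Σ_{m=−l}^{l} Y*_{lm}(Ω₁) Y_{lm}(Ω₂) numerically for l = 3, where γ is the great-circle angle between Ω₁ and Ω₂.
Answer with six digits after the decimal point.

Term-by-term m-sum for l=3 (normalisation 4π/7 = 1.795196):
  [-3]  conj(Y_{3,-3})(Ω₁) = (0.208696, -0.292799) ; Y_{3,-3}(Ω₂) = (0.084893, -0.002549) ; Δ = (0.016971, -0.025388)
  [-2]  conj(Y_{3,-2})(Ω₁) = (0.229035, -0.168531) ; Y_{3,-2}(Ω₂) = (-0.138011, 0.250486) ; Δ = (0.010605, 0.080629)
  [-1]  conj(Y_{3,-1})(Ω₁) = (-0.154286, 0.050647) ; Y_{3,-1}(Ω₂) = (-0.219485, -0.371524) ; Δ = (0.052680, 0.046205)
  [+0]  conj(Y_{3,0})(Ω₁) = (-0.289852, -0.000000) ; Y_{3,0}(Ω₂) = (0.081413, 0.000000) ; Δ = (-0.023598, -0.000000)
  [+1]  conj(Y_{3,1})(Ω₁) = (0.154286, 0.050647) ; Y_{3,1}(Ω₂) = (0.219485, -0.371524) ; Δ = (0.052680, -0.046205)
  [+2]  conj(Y_{3,2})(Ω₁) = (0.229035, 0.168531) ; Y_{3,2}(Ω₂) = (-0.138011, -0.250486) ; Δ = (0.010605, -0.080629)
  [+3]  conj(Y_{3,3})(Ω₁) = (-0.208696, -0.292799) ; Y_{3,3}(Ω₂) = (-0.084893, -0.002549) ; Δ = (0.016971, 0.025388)
Accumulated sum (0.136914, 0.000000); after 4π/(2l+1) scaling, (0.245788, 0.000000) ⇒ P_3 = 0.245788

0.245788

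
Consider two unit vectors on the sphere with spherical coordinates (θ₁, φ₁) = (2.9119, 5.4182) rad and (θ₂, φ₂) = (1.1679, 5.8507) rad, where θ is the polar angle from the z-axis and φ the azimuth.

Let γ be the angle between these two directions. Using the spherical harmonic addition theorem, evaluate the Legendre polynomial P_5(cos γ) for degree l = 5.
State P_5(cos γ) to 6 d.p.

-0.299762

Summing Y*_{l m}(θ₁,φ₁)·Y_{l m}(θ₂,φ₂) over m ∈ [−5, 5]; prefactor 4π/(2·5+1) = 1.142397:
  m=-5: Y*=-0.00011 + 0.00026j  Y=-0.17054 + 0.25381j  product -0.00005 - 0.00007j
  m=-4: Y*=0.00365 - 0.00120j  Y=-0.06531 + 0.40693j  product 0.00025 + 0.00156j
  m=-3: Y*=-0.02628 - 0.01599j  Y=0.02789 + 0.09947j  product 0.00086 - 0.00306j
  m=-2: Y*=0.02501 + 0.15579j  Y=-0.19654 - 0.23060j  product 0.03101 - 0.03639j
  m=-1: Y*=0.31242 - 0.36657j  Y=-0.17547 - 0.08100j  product -0.08451 + 0.03901j
  m=+0: Y*=-0.59973 + 0.00000j  Y=0.26264 + 0.00000j  product -0.15752 + 0.00000j
  m=+1: Y*=-0.31242 - 0.36657j  Y=0.17547 - 0.08100j  product -0.08451 - 0.03901j
  m=+2: Y*=0.02501 - 0.15579j  Y=-0.19654 + 0.23060j  product 0.03101 + 0.03639j
  m=+3: Y*=0.02628 - 0.01599j  Y=-0.02789 + 0.09947j  product 0.00086 + 0.00306j
  m=+4: Y*=0.00365 + 0.00120j  Y=-0.06531 - 0.40693j  product 0.00025 - 0.00156j
  m=+5: Y*=0.00011 + 0.00026j  Y=0.17054 + 0.25381j  product -0.00005 + 0.00007j
Total Σ_m = -0.26240 + 0.00000j. Multiply by 1.142397: -0.29976 + 0.00000j. P_5(cos γ) = -0.299762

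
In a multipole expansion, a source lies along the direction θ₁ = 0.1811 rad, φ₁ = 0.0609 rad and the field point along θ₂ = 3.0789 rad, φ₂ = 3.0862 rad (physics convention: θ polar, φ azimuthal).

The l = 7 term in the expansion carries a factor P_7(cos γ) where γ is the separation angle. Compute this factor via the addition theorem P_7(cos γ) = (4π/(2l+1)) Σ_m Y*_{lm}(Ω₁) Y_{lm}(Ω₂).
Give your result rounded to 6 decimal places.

-0.811096

Summing Y*_{l m}(θ₁,φ₁)·Y_{l m}(θ₂,φ₂) over m ∈ [−7, 7]; prefactor 4π/(2·7+1) = 0.837758:
  [-7]  conj(Y_{7,-7})(Ω₁) = +0.000003+0.000001i ; Y_{7,-7}(Ω₂) = -0.000000-0.000000i ; Δ = -0.000000-0.000000i
  [-6]  conj(Y_{7,-6})(Ω₁) = +0.000059+0.000022i ; Y_{7,-6}(Ω₂) = -0.000000-0.000000i ; Δ = -0.000000-0.000000i
  [-5]  conj(Y_{7,-5})(Ω₁) = +0.000768+0.000241i ; Y_{7,-5}(Ω₂) = -0.000004-0.000001i ; Δ = -0.000000-0.000000i
  [-4]  conj(Y_{7,-4})(Ω₁) = +0.007061+0.001755i ; Y_{7,-4}(Ω₂) = -0.000110-0.000025i ; Δ = -0.000001-0.000000i
  [-3]  conj(Y_{7,-3})(Ω₁) = +0.046412+0.008575i ; Y_{7,-3}(Ω₂) = -0.002123-0.000356i ; Δ = -0.000095-0.000035i
  [-2]  conj(Y_{7,-2})(Ω₁) = +0.210319+0.025744i ; Y_{7,-2}(Ω₂) = -0.028821-0.003206i ; Δ = -0.005979-0.001416i
  [-1]  conj(Y_{7,-1})(Ω₁) = +0.583397+0.035573i ; Y_{7,-1}(Ω₂) = -0.248996-0.013807i ; Δ = -0.144773-0.016912i
  [+0]  conj(Y_{7,0})(Ω₁) = +0.645035-0.000000i ; Y_{7,0}(Ω₂) = -1.033243+0.000000i ; Δ = -0.666478+0.000000i
  [+1]  conj(Y_{7,1})(Ω₁) = -0.583397+0.035573i ; Y_{7,1}(Ω₂) = +0.248996-0.013807i ; Δ = -0.144773+0.016912i
  [+2]  conj(Y_{7,2})(Ω₁) = +0.210319-0.025744i ; Y_{7,2}(Ω₂) = -0.028821+0.003206i ; Δ = -0.005979+0.001416i
  [+3]  conj(Y_{7,3})(Ω₁) = -0.046412+0.008575i ; Y_{7,3}(Ω₂) = +0.002123-0.000356i ; Δ = -0.000095+0.000035i
  [+4]  conj(Y_{7,4})(Ω₁) = +0.007061-0.001755i ; Y_{7,4}(Ω₂) = -0.000110+0.000025i ; Δ = -0.000001+0.000000i
  [+5]  conj(Y_{7,5})(Ω₁) = -0.000768+0.000241i ; Y_{7,5}(Ω₂) = +0.000004-0.000001i ; Δ = -0.000000+0.000000i
  [+6]  conj(Y_{7,6})(Ω₁) = +0.000059-0.000022i ; Y_{7,6}(Ω₂) = -0.000000+0.000000i ; Δ = -0.000000+0.000000i
  [+7]  conj(Y_{7,7})(Ω₁) = -0.000003+0.000001i ; Y_{7,7}(Ω₂) = +0.000000-0.000000i ; Δ = -0.000000+0.000000i
Total Σ_m = -0.968174-0.000000i. Multiply by 0.837758: -0.811096-0.000000i. P_7(cos γ) = -0.811096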